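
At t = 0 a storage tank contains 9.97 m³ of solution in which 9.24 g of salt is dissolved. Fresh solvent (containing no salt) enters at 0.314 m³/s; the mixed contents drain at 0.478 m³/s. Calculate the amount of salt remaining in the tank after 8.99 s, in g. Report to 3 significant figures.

Total volume: dV/dt = Q_in − Q_out = -0.16400 m³/s, so V(t) = 9.97 − 0.16400 t and V(8.99) = 8.4956 m³.
No salt enters, so dm/dt = −Q_out · (m/V).
dm/m = −Q_out dt/(V₀ − 0.16400 t); integrating gives ln(m/m₀) = −(Q_out/(Q_in−Q_out)) ln(V/V₀).
m = m₀ (V₀/V)^(Q_out/(Q_in−Q_out)) = 9.24 × (9.97/8.4956)^(-2.9146) = 5.7957 g.

5.80 g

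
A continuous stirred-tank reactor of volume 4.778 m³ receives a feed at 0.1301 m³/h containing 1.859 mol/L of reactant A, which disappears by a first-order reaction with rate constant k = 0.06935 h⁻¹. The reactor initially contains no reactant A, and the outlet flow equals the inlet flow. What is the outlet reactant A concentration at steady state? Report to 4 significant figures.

Accumulation = in − out − consumed: V dC/dt = Q C_in − Q C − k V C.
At steady state: 0 = Q C_in − (Q + kV) C_ss, so C_ss = Q C_in/(Q + kV).
C_ss = 0.1301·1.859/(0.1301 + 0.06935·4.778) = 0.241856/0.461454 = 0.524117 mol/L.

0.5241 mol/L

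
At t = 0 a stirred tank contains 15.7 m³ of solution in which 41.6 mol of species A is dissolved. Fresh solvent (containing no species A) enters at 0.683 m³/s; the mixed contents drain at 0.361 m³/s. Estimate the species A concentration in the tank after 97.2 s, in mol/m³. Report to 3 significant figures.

Let m(t) be the amount of species A. Volume: V(t) = V₀ + (Q_in − Q_out) t = 15.7 + 0.32200 t; V(97.2) = 46.998 m³.
Solute balance: dm/dt = 0 − Q_out C = −Q_out m/V(t).
Separate: dm/m = −Q_out dt/V(t) ⇒ ln(m/m₀) = −(Q_out/(Q_in−Q_out)) ln(V/V₀).
m = m₀ (V₀/V)^(Q_out/(Q_in−Q_out)) = 41.6 × (15.7/46.998)^(1.1211) = 12.168 mol.
C = m/V = 12.168/46.998 = 0.25891 mol/m³.

0.259 mol/m³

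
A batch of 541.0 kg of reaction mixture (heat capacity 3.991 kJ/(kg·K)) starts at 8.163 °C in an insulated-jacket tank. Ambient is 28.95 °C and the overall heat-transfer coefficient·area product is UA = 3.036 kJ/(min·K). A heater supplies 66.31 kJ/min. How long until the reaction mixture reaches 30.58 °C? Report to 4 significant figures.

First-law balance (no shaft work): M c_p dT/dt = −UA(T − T_amb) + Q̇.
τ = M c_p/UA = 711.176 min; T_ss = T_amb + Q̇/UA = 28.95 + 66.31/3.036 = 50.7912 °C.
T(t) = T_ss + (T₀ − T_ss)e^(−t/τ); set T = 30.58:
t = −τ ln[(T − T_ss)/(T₀ − T_ss)] = −711.176 · ln(0.474128) = 530.735 min.

530.7 min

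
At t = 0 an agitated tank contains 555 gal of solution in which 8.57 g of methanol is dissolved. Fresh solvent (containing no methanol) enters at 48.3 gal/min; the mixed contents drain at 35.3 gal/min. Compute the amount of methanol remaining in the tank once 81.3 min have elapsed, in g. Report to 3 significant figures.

0.474 g

Let m(t) be the amount of methanol. Volume: V(t) = V₀ + (Q_in − Q_out) t = 555 + 13.000 t; V(81.3) = 1611.9 gal.
Species balance (pure solvent in): dm/dt = −Q_out · m/V(t).
dm/m = −Q_out dt/(V₀ + 13.000 t); integrating gives ln(m/m₀) = −(Q_out/(Q_in−Q_out)) ln(V/V₀).
m = m₀ (V₀/V)^(Q_out/(Q_in−Q_out)) = 8.57 × (555/1611.9)^(2.7154) = 0.47384 g.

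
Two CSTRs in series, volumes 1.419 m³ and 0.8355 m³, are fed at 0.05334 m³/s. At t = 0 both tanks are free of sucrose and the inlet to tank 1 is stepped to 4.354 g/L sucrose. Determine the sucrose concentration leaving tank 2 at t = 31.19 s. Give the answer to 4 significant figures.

1.927 g/L

Each tank obeys Vᵢ dCᵢ/dt = Q(Cᵢ₋₁ − Cᵢ), so τᵢ = Vᵢ/Q.
τ₁ = 1.419/0.05334 = 26.6029 s; τ₂ = 0.8355/0.05334 = 15.6637 s.
Tank 1: C₁ = C_in(1 − e^(−t/τ₁)). Tank 2 (τ₁ ≠ τ₂): C₂ = C_in[1 − (τ₁ e^(−t/τ₁) − τ₂ e^(−t/τ₂))/(τ₁ − τ₂)].
At t = 31.19: e^(−t/τ₁) = 0.309614, e^(−t/τ₂) = 0.136527.
C₂ = 4.354·[1 − (26.6029·0.309614 − 15.6637·0.136527)/(10.9393)] = 4.354·0.442546 = 1.92684 g/L.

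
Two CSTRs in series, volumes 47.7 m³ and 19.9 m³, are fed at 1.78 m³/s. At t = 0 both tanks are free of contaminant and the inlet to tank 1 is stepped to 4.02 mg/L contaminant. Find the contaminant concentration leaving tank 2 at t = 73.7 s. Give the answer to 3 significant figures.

3.58 mg/L

Each tank obeys Vᵢ dCᵢ/dt = Q(Cᵢ₋₁ − Cᵢ), so τᵢ = Vᵢ/Q.
τ₁ = 47.7/1.78 = 26.798 s; τ₂ = 19.9/1.78 = 11.180 s.
Tank 1: C₁ = C_in(1 − e^(−t/τ₁)). Tank 2 (τ₁ ≠ τ₂): C₂ = C_in[1 − (τ₁ e^(−t/τ₁) − τ₂ e^(−t/τ₂))/(τ₁ − τ₂)].
At t = 73.7: e^(−t/τ₁) = 0.063913, e^(−t/τ₂) = 0.0013709.
C₂ = 4.02·[1 − (26.798·0.063913 − 11.180·0.0013709)/(15.618)] = 4.02·0.89132 = 3.5831 mg/L.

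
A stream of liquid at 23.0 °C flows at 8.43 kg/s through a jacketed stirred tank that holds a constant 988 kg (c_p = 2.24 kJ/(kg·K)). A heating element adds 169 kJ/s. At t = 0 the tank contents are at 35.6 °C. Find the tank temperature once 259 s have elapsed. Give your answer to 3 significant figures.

32.4 °C

M c_p dT/dt = ṁ c_p (T_in − T) + Q̇.
Rearrange: dT/dt = (T_ss − T)/τ with τ = M/ṁ = 117.20 s and T_ss = T_in + Q̇/(ṁ c_p) = 31.950 °C.
Integrating: T(t) = T_ss + (T₀ − T_ss) e^(−t/τ).
T(259) = 31.950 + (3.6502)·e^(−259/117.20) = 31.950 + (3.6502)·0.10971 = 32.350 °C.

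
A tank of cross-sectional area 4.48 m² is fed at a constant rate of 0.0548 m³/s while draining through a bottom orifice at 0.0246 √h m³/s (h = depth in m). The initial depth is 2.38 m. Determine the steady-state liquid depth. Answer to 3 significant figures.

4.96 m

Volume balance on the tank: A dh/dt = Q_in − 0.0246 √h. At steady state dh/dt = 0:
Q_in = 0.0246 √h_ss ⇒ √h_ss = 0.0548/0.0246 = 2.2276.
h_ss = 2.2276² = 4.9624 m. (Since h₀ = 2.38 m < h_ss, the level will rise toward this value.)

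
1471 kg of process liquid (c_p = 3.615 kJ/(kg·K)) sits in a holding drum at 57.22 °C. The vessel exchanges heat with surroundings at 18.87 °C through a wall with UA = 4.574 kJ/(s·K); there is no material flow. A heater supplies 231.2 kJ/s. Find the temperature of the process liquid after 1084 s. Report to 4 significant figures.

M c_p dT/dt = −UA(T − T_amb) + Q̇.
dT/dt = (T_ss − T)/τ with T_ss = T_amb + Q̇/UA = 18.87 + 231.2/4.574 = 69.4166 °C, τ = M c_p/UA = 1471·3.615/4.574 = 1162.59 s.
T approaches T_ss exponentially: T(t) = T_ss + (T₀ − T_ss) e^(−t/τ).
T(1084) = 69.4166 + (-12.1966)·0.393606 = 64.6159 °C.

64.62 °C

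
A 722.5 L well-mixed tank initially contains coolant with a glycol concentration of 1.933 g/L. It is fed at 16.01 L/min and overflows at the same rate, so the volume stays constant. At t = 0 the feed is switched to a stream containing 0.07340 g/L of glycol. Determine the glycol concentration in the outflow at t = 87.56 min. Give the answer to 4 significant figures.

Transient balance on the dissolved component: V dC/dt = Q(C_in − C).
Time constant τ = V/Q = 722.5/16.01 = 45.1280 min.
This is linear first-order; C(t) = C_in + (C₀ − C_in) e^(−t/τ).
C(87.56) = 0.07340 + (1.933 − 0.07340)·e^(−87.56/45.1280) = 0.07340 + (1.85960)·0.143667 = 0.340563 g/L.

0.3406 g/L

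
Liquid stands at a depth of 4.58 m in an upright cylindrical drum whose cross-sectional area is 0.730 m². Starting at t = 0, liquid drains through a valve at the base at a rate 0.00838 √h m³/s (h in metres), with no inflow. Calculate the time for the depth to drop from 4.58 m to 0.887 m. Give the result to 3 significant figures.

With no inflow, A dh/dt = −0.00838 √h.
This is separable: 2 d(√h)/dt = −0.00838/A, so √h = √h₀ − (0.00838/(2A)) t.
t = 2A(√h₀ − √h)/0.00838 = 2·0.730·(√4.58 − √0.887)/0.00838
  = 1.4600 × (2.1401 − 0.94181) / 0.00838 = 208.77 s.

209 s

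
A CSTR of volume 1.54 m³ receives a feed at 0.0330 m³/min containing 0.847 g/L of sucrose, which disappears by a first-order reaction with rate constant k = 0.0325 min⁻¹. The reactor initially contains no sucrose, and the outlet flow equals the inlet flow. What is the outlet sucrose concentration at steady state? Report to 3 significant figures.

0.337 g/L

V dC/dt = Q(C_in − C) − k V C.
Steady state (dC/dt = 0): C_ss = Q C_in/(Q + kV) = C_in/(1 + kV/Q).
C_ss = 0.0330·0.847/(0.0330 + 0.0325·1.54) = 0.027951/0.083050 = 0.33656 g/L.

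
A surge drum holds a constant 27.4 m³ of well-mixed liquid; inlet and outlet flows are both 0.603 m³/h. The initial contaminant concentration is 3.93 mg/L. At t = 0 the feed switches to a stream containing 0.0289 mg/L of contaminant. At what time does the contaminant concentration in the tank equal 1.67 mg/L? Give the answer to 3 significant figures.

Species balance: V dC/dt = Q(C_in − C) ⇒ τ = V/Q = 45.439 h.
C(t) = C_in + (C₀ − C_in) e^(−t/τ). Set C = 1.67 and solve for t:
e^(−t/τ) = (C − C_in)/(C₀ − C_in) = (1.67 − 0.0289)/(3.93 − 0.0289) = 0.42068
t = −τ ln(…) = 45.439 × 0.86589 = 39.346 h.

39.3 h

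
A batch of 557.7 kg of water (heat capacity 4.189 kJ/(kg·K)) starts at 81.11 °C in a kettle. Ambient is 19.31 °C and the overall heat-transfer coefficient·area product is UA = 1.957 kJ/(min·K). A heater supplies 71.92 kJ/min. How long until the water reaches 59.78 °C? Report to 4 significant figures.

M c_p dT/dt = −UA(T − T_amb) + Q̇.
τ = M c_p/UA = 1193.77 min; T_ss = T_amb + Q̇/UA = 19.31 + 71.92/1.957 = 56.0601 °C.
T(t) = T_ss + (T₀ − T_ss)e^(−t/τ); set T = 59.78:
t = −τ ln[(T − T_ss)/(T₀ − T_ss)] = −1193.77 · ln(0.148499) = 2276.73 min.

2277 min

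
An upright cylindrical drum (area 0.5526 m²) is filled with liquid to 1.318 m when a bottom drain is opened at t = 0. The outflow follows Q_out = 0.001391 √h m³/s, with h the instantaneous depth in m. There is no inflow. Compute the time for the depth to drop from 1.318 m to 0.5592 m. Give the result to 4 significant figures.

Unsteady balance on liquid volume: A dh/dt = −0.001391 √h.
∫ h^(−1/2) dh = −(0.001391/A) ∫ dt, giving 2√h = 2√h₀ − (0.001391/A) t.
t = 2A(√h₀ − √h)/0.001391 = 2·0.5526·(√1.318 − √0.5592)/0.001391
  = 1.10520 × (1.14804 − 0.747797) / 0.001391 = 318.009 s.

318.0 s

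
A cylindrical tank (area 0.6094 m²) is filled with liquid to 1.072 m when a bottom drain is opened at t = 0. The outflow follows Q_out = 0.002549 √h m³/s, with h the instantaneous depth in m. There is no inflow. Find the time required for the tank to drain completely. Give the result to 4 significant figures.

With no inflow, A dh/dt = −0.002549 √h.
∫ h^(−1/2) dh = −(0.002549/A) ∫ dt, giving 2√h = 2√h₀ − (0.002549/A) t.
Set h = 0: 2√h₀ = (0.002549/A) t_empty ⇒ t_empty = 2A√h₀/0.002549.
t_empty = 2·0.6094·√1.072/0.002549 = 1.21880·1.03537/0.002549 = 495.062 s.

495.1 s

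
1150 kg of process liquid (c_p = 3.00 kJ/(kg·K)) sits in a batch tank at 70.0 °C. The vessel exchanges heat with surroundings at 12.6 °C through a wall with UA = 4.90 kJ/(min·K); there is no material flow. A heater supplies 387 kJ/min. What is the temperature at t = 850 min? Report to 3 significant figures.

85.1 °C

M c_p dT/dt = −UA(T − T_amb) + Q̇.
dT/dt = (T_ss − T)/τ with T_ss = T_amb + Q̇/UA = 12.6 + 387/4.90 = 91.580 °C, τ = M c_p/UA = 1150·3.00/4.90 = 704.08 min.
Integrating: T(t) = T_ss + (T₀ − T_ss) e^(−t/τ).
T(850) = 91.580 + (-21.580)·0.29902 = 85.127 °C.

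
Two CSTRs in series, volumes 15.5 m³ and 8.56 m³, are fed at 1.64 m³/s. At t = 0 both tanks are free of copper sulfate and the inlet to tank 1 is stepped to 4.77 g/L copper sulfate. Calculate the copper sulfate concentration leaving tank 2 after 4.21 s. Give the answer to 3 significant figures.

0.572 g/L

Time constants: τᵢ = Vᵢ/Q for each well-mixed tank.
τ₁ = 15.5/1.64 = 9.4512 s; τ₂ = 8.56/1.64 = 5.2195 s.
Solving the cascade with C₁(0)=C₂(0)=0 gives C₂(t) = C_in[1 − (τ₁ e^(−t/τ₁) − τ₂ e^(−t/τ₂))/(τ₁ − τ₂)].
At t = 4.21: e^(−t/τ₁) = 0.64054, e^(−t/τ₂) = 0.44638.
C₂ = 4.77·[1 − (9.4512·0.64054 − 5.2195·0.44638)/(4.2317)] = 4.77·0.11998 = 0.57229 g/L.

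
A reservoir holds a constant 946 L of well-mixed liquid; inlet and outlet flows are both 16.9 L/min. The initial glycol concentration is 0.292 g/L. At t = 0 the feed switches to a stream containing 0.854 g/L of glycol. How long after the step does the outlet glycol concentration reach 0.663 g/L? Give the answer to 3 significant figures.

Mass balance on the solute (V constant): V dC/dt = Q(C_in − C), so τ = V/Q = 55.976 min.
C(t) = C_in + (C₀ − C_in) e^(−t/τ). Set C = 0.663 and solve for t:
e^(−t/τ) = (C − C_in)/(C₀ − C_in) = (0.663 − 0.854)/(0.292 − 0.854) = 0.33986
t = −τ ln(…) = 55.976 × 1.0792 = 60.411 min.

60.4 min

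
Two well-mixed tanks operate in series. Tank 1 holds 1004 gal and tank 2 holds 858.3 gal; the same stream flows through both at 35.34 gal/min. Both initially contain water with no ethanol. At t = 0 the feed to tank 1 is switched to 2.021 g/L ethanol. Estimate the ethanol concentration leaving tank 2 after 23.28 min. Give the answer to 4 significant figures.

0.4491 g/L

Time constants: τᵢ = Vᵢ/Q for each well-mixed tank.
τ₁ = 1004/35.34 = 28.4097 min; τ₂ = 858.3/35.34 = 24.2869 min.
Tank 1: C₁ = C_in(1 − e^(−t/τ₁)). Tank 2 (τ₁ ≠ τ₂): C₂ = C_in[1 − (τ₁ e^(−t/τ₁) − τ₂ e^(−t/τ₂))/(τ₁ − τ₂)].
At t = 23.28: e^(−t/τ₁) = 0.440679, e^(−t/τ₂) = 0.383452.
C₂ = 2.021·[1 − (28.4097·0.440679 − 24.2869·0.383452)/(4.12281)] = 2.021·0.222202 = 0.449070 g/L.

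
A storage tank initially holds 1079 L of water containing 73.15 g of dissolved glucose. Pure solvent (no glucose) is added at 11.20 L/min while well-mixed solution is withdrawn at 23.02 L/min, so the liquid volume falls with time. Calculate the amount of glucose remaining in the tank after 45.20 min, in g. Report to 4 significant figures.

Total volume: dV/dt = Q_in − Q_out = -11.8200 L/min, so V(t) = 1079 − 11.8200 t and V(45.20) = 544.736 L.
No glucose enters, so dm/dt = −Q_out · (m/V).
dm/m = −Q_out dt/(V₀ − 11.8200 t); integrating gives ln(m/m₀) = −(Q_out/(Q_in−Q_out)) ln(V/V₀).
m = m₀ (V₀/V)^(Q_out/(Q_in−Q_out)) = 73.15 × (1079/544.736)^(-1.94755) = 19.3247 g.

19.32 g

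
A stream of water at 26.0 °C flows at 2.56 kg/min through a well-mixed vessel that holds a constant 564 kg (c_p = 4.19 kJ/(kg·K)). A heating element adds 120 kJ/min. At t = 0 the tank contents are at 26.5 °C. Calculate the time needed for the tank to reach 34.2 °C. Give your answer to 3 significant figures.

M c_p dT/dt = ṁ c_p (T_in − T) + Q̇.
τ = M/ṁ = 220.31 min; T_ss = T_in + Q̇/(ṁ c_p) = 37.187 °C.
T(t) = T_ss + (T₀ − T_ss) e^(−t/τ). Set T = 34.2:
e^(−t/τ) = (34.2 − 37.187)/(26.5 − 37.187) = 0.27952
t = −220.31 · ln(0.27952) = 280.83 min.

281 min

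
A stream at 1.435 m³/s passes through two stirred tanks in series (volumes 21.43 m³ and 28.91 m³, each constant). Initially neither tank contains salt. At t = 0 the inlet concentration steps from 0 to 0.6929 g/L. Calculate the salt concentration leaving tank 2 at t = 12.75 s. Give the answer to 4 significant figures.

Species balance on tank i: dCᵢ/dt = (Cᵢ₋₁ − Cᵢ)/τᵢ with τᵢ = Vᵢ/Q.
τ₁ = 21.43/1.435 = 14.9338 s; τ₂ = 28.91/1.435 = 20.1463 s.
Solving the cascade with C₁(0)=C₂(0)=0 gives C₂(t) = C_in[1 − (τ₁ e^(−t/τ₁) − τ₂ e^(−t/τ₂))/(τ₁ − τ₂)].
At t = 12.75: e^(−t/τ₁) = 0.425807, e^(−t/τ₂) = 0.531066.
C₂ = 0.6929·[1 − (14.9338·0.425807 − 20.1463·0.531066)/(-5.21254)] = 0.6929·0.167372 = 0.115972 g/L.

0.1160 g/L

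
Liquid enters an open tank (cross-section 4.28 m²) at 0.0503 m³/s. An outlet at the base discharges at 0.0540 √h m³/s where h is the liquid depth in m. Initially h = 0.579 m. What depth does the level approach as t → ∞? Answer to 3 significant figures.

0.868 m

Accumulation of liquid (constant cross-section A): A dh/dt = Q_in − 0.0540 √h. At steady state dh/dt = 0:
Q_in = 0.0540 √h_ss ⇒ √h_ss = 0.0503/0.0540 = 0.93148.
h_ss = 0.93148² = 0.86766 m. (Since h₀ = 0.579 m < h_ss, the level will rise toward this value.)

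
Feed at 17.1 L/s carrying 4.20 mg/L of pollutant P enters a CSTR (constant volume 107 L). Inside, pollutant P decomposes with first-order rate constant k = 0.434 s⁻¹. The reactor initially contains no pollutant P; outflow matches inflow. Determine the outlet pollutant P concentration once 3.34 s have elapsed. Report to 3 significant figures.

Species balance: V dC/dt = Q C_in − Q C − k V C.
dC/dt = (Q/V) C_in − (Q/V + k) C; effective rate a = Q/V + k = 0.15981 + 0.434 = 0.59381 s⁻¹.
C_ss = Q C_in/(Q + kV) = 1.1303 mg/L; C(t) = C_ss + (C₀ − C_ss) e^(−a t).
C(3.34) = 1.1303 + (-1.1303)·e^(−0.59381·3.34) = 1.1303 + (-1.1303)·0.13761 = 0.97480 mg/L.

0.975 mg/L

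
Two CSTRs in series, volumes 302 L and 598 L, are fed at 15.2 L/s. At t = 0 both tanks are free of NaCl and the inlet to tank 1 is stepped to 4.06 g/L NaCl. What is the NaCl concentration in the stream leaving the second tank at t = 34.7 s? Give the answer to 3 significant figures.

Species balance on tank i: dCᵢ/dt = (Cᵢ₋₁ − Cᵢ)/τᵢ with τᵢ = Vᵢ/Q.
τ₁ = 302/15.2 = 19.868 s; τ₂ = 598/15.2 = 39.342 s.
Solving the cascade with C₁(0)=C₂(0)=0 gives C₂(t) = C_in[1 − (τ₁ e^(−t/τ₁) − τ₂ e^(−t/τ₂))/(τ₁ − τ₂)].
At t = 34.7: e^(−t/τ₁) = 0.17438, e^(−t/τ₂) = 0.41395.
C₂ = 4.06·[1 − (19.868·0.17438 − 39.342·0.41395)/(-19.474)] = 4.06·0.34163 = 1.3870 g/L.

1.39 g/L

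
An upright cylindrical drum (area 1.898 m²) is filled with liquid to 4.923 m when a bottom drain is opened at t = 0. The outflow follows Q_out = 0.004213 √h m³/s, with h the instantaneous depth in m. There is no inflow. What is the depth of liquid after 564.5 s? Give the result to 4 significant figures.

2.535 m

A dh/dt = −Q_out = −0.004213 √h.
∫ h^(−1/2) dh = −(0.004213/A) ∫ dt, giving 2√h = 2√h₀ − (0.004213/A) t.
√h = √4.923 − 0.004213·564.5/(2·1.898) = 2.21878 − 0.626512 = 1.59227.
h = 1.59227² = 2.53533 m.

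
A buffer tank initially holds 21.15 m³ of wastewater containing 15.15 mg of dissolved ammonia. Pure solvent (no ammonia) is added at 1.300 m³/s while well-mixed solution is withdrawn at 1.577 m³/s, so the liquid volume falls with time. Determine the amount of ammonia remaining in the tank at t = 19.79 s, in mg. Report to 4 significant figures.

Let m(t) be the amount of ammonia. Volume: V(t) = V₀ + (Q_in − Q_out) t = 21.15 − 0.277000 t; V(19.79) = 15.6682 m³.
Species balance (pure solvent in): dm/dt = −Q_out · m/V(t).
dm/m = −Q_out dt/(V₀ − 0.277000 t); integrating gives ln(m/m₀) = −(Q_out/(Q_in−Q_out)) ln(V/V₀).
m = m₀ (V₀/V)^(Q_out/(Q_in−Q_out)) = 15.15 × (21.15/15.6682)^(-5.69314) = 2.74563 mg.

2.746 mg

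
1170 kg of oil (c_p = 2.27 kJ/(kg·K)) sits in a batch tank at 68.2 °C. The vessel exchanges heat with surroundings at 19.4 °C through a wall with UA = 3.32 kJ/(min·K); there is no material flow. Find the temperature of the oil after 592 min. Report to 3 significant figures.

42.7 °C

M c_p dT/dt = −UA(T − T_amb).
dT/dt = (T_ss − T)/τ with T_ss = T_amb = 19.400 °C, τ = M c_p/UA = 1170·2.27/3.32 = 799.97 min.
Integrating: T(t) = T_ss + (T₀ − T_ss) e^(−t/τ).
T(592) = 19.400 + (48.800)·0.47710 = 42.683 °C.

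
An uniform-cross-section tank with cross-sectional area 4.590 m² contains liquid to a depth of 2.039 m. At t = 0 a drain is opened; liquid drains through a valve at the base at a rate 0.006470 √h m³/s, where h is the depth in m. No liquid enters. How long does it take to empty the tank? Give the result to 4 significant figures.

Unsteady balance on liquid volume: A dh/dt = −0.006470 √h.
∫ h^(−1/2) dh = −(0.006470/A) ∫ dt, giving 2√h = 2√h₀ − (0.006470/A) t.
Tank is empty when √h = 0: t_empty = 2A√h₀/0.006470.
t_empty = 2·4.590·√2.039/0.006470 = 9.18000·1.42794/0.006470 = 2026.04 s.

2026 s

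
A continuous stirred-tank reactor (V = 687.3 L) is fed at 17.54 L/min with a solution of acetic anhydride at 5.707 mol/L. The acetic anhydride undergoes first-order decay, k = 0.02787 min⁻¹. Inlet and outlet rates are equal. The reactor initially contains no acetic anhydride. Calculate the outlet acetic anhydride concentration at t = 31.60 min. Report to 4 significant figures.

2.223 mol/L

Accumulation = in − out − consumed: V dC/dt = Q C_in − Q C − k V C.
This is linear with rate a = Q/V + k = 0.0533902 min⁻¹.
C_ss = Q C_in/(Q + kV) = 2.72791 mol/L; C(t) = C_ss + (C₀ − C_ss) e^(−a t).
C(31.60) = 2.72791 + (-2.72791)·e^(−0.0533902·31.60) = 2.72791 + (-2.72791)·0.185050 = 2.22311 mol/L.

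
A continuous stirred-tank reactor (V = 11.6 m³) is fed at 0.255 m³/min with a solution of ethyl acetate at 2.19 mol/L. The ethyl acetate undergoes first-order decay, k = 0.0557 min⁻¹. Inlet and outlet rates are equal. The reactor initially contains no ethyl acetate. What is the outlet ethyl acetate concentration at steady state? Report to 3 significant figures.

0.620 mol/L

Species balance: V dC/dt = Q C_in − Q C − k V C.
Steady state (dC/dt = 0): C_ss = Q C_in/(Q + kV) = C_in/(1 + kV/Q).
C_ss = 0.255·2.19/(0.255 + 0.0557·11.6) = 0.55845/0.90112 = 0.61973 mol/L.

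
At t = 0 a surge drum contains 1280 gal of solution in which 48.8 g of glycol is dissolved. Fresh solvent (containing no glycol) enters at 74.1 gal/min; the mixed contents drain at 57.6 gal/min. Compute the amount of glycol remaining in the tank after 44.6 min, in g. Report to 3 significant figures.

Let m(t) be the amount of glycol. Volume: V(t) = V₀ + (Q_in − Q_out) t = 1280 + 16.500 t; V(44.6) = 2015.9 gal.
Solute balance: dm/dt = 0 − Q_out C = −Q_out m/V(t).
dm/m = −Q_out dt/(V₀ + 16.500 t); integrating gives ln(m/m₀) = −(Q_out/(Q_in−Q_out)) ln(V/V₀).
m = m₀ (V₀/V)^(Q_out/(Q_in−Q_out)) = 48.8 × (1280/2015.9)^(3.4909) = 9.9955 g.

10.0 g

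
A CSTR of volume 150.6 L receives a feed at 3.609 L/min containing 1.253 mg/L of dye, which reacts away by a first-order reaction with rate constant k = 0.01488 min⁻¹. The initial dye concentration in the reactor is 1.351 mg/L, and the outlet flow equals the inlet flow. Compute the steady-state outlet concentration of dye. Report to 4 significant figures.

0.7730 mg/L

V dC/dt = Q(C_in − C) − k V C.
At steady state: 0 = Q C_in − (Q + kV) C_ss, so C_ss = Q C_in/(Q + kV).
C_ss = 3.609·1.253/(3.609 + 0.01488·150.6) = 4.52208/5.84993 = 0.773014 mg/L.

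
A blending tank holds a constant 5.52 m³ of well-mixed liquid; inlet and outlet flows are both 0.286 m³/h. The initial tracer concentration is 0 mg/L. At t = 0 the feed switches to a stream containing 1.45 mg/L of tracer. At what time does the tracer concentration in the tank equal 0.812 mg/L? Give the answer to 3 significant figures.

Species balance on the tank: V dC/dt = Q(C_in − C), so τ = V/Q = 19.301 h.
C(t) = C_in + (C₀ − C_in) e^(−t/τ). Set C = 0.812 and solve for t:
e^(−t/τ) = (C − C_in)/(C₀ − C_in) = (0.812 − 1.45)/(0 − 1.45) = 0.44000
t = −τ ln(…) = 19.301 × 0.82098 = 15.845 h.

15.8 h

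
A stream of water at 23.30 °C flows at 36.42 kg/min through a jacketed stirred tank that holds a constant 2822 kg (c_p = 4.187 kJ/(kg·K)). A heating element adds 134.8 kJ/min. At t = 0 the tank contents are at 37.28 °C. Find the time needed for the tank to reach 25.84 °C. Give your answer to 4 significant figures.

160.2 min

M c_p dT/dt = ṁ c_p (T_in − T) + Q̇.
τ = M/ṁ = 77.4849 min; T_ss = T_in + Q̇/(ṁ c_p) = 24.1840 °C.
T(t) = T_ss + (T₀ − T_ss) e^(−t/τ). Set T = 25.84:
e^(−t/τ) = (25.84 − 24.1840)/(37.28 − 24.1840) = 0.126452
t = −77.4849 · ln(0.126452) = 160.231 min.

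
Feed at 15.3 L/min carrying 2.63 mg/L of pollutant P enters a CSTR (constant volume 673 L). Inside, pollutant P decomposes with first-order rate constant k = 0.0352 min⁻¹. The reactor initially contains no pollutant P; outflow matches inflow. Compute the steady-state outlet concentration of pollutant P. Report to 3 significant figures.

Species balance: V dC/dt = Q C_in − Q C − k V C.
At steady state: 0 = Q C_in − (Q + kV) C_ss, so C_ss = Q C_in/(Q + kV).
C_ss = 15.3·2.63/(15.3 + 0.0352·673) = 40.239/38.990 = 1.0320 mg/L.

1.03 mg/L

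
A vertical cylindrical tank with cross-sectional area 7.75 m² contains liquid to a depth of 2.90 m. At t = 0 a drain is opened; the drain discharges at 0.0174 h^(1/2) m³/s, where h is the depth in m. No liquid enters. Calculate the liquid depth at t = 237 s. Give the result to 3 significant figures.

2.06 m

Unsteady balance on liquid volume: A dh/dt = −0.0174 √h.
Separate and integrate: 2(√h − √h₀) = −(0.0174/A) t.
√h = √2.90 − 0.0174·237/(2·7.75) = 1.7029 − 0.26605 = 1.4369.
h = 1.4369² = 2.0646 m.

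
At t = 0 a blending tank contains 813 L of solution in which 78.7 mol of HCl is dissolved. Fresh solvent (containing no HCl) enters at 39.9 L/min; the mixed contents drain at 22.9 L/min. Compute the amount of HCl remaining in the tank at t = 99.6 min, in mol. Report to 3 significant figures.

Let m(t) be the amount of HCl. Volume: V(t) = V₀ + (Q_in − Q_out) t = 813 + 17.000 t; V(99.6) = 2506.2 L.
Solute balance: dm/dt = 0 − Q_out C = −Q_out m/V(t).
dm/m = −Q_out dt/(V₀ + 17.000 t); integrating gives ln(m/m₀) = −(Q_out/(Q_in−Q_out)) ln(V/V₀).
m = m₀ (V₀/V)^(Q_out/(Q_in−Q_out)) = 78.7 × (813/2506.2)^(1.3471) = 17.273 mol.

17.3 mol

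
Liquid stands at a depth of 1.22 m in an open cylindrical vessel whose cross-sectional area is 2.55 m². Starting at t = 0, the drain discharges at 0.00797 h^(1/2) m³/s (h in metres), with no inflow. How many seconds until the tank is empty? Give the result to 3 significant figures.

Mass balance (ρ constant): A dh/dt = −0.00797 √h.
This is separable: 2 d(√h)/dt = −0.00797/A, so √h = √h₀ − (0.00797/(2A)) t.
Tank is empty when √h = 0: t_empty = 2A√h₀/0.00797.
t_empty = 2·2.55·√1.22/0.00797 = 5.1000·1.1045/0.00797 = 706.79 s.

707 s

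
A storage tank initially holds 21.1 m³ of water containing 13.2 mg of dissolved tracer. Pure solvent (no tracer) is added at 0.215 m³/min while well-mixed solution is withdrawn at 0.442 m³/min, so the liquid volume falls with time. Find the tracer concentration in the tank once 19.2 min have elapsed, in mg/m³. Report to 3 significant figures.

0.502 mg/m³

Let m(t) be the amount of tracer. Volume: V(t) = V₀ + (Q_in − Q_out) t = 21.1 − 0.22700 t; V(19.2) = 16.742 m³.
Solute balance: dm/dt = 0 − Q_out C = −Q_out m/V(t).
dm/m = −Q_out dt/(V₀ − 0.22700 t); integrating gives ln(m/m₀) = −(Q_out/(Q_in−Q_out)) ln(V/V₀).
m = m₀ (V₀/V)^(Q_out/(Q_in−Q_out)) = 13.2 × (21.1/16.742)^(-1.9471) = 8.4123 mg.
C = m/V = 8.4123/16.742 = 0.50248 mg/m³.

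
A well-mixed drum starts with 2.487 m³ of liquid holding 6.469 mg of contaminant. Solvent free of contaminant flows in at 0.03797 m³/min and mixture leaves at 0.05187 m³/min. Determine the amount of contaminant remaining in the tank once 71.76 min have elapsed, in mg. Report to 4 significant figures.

0.9552 mg

Total volume: dV/dt = Q_in − Q_out = -0.0139000 m³/min, so V(t) = 2.487 − 0.0139000 t and V(71.76) = 1.48954 m³.
No contaminant enters, so dm/dt = −Q_out · (m/V).
Separate: dm/m = −Q_out dt/V(t) ⇒ ln(m/m₀) = −(Q_out/(Q_in−Q_out)) ln(V/V₀).
m = m₀ (V₀/V)^(Q_out/(Q_in−Q_out)) = 6.469 × (2.487/1.48954)^(-3.73165) = 0.955165 mg.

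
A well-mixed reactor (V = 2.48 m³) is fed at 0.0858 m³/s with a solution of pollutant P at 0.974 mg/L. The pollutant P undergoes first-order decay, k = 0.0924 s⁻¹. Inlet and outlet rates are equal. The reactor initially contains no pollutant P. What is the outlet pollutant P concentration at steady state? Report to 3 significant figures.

Accumulation = in − out − consumed: V dC/dt = Q C_in − Q C − k V C.
At steady state: 0 = Q C_in − (Q + kV) C_ss, so C_ss = Q C_in/(Q + kV).
C_ss = 0.0858·0.974/(0.0858 + 0.0924·2.48) = 0.083569/0.31495 = 0.26534 mg/L.

0.265 mg/L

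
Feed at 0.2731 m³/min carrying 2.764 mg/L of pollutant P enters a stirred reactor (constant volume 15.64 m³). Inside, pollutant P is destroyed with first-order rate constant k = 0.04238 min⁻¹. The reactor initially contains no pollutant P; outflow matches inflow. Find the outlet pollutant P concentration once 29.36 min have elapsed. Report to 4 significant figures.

Species balance: V dC/dt = Q C_in − Q C − k V C.
dC/dt = (Q/V) C_in − (Q/V + k) C; effective rate a = Q/V + k = 0.0174616 + 0.04238 = 0.0598416 min⁻¹.
C_ss = Q C_in/(Q + kV) = 0.806528 mg/L; C(t) = C_ss + (C₀ − C_ss) e^(−a t).
C(29.36) = 0.806528 + (-0.806528)·e^(−0.0598416·29.36) = 0.806528 + (-0.806528)·0.172570 = 0.667345 mg/L.

0.6673 mg/L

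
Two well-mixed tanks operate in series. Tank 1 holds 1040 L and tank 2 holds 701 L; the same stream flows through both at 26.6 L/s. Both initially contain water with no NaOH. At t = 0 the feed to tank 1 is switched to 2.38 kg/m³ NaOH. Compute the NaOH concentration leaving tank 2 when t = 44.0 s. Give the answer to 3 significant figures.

Species balance on tank i: dCᵢ/dt = (Cᵢ₋₁ − Cᵢ)/τᵢ with τᵢ = Vᵢ/Q.
τ₁ = 1040/26.6 = 39.098 s; τ₂ = 701/26.6 = 26.353 s.
Solving the cascade with C₁(0)=C₂(0)=0 gives C₂(t) = C_in[1 − (τ₁ e^(−t/τ₁) − τ₂ e^(−t/τ₂))/(τ₁ − τ₂)].
At t = 44.0: e^(−t/τ₁) = 0.32453, e^(−t/τ₂) = 0.18832.
C₂ = 2.38·[1 − (39.098·0.32453 − 26.353·0.18832)/(12.744)] = 2.38·0.39382 = 0.93728 kg/m³.

0.937 kg/m³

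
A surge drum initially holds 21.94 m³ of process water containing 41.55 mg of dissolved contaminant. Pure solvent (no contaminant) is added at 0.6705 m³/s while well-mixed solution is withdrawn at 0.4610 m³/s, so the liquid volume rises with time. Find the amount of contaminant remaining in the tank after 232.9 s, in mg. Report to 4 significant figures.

3.161 mg

Let m(t) be the amount of contaminant. Volume: V(t) = V₀ + (Q_in − Q_out) t = 21.94 + 0.209500 t; V(232.9) = 70.7325 m³.
Solute balance: dm/dt = 0 − Q_out C = −Q_out m/V(t).
Separate: dm/m = −Q_out dt/V(t) ⇒ ln(m/m₀) = −(Q_out/(Q_in−Q_out)) ln(V/V₀).
m = m₀ (V₀/V)^(Q_out/(Q_in−Q_out)) = 41.55 × (21.94/70.7325)^(2.20048) = 3.16145 mg.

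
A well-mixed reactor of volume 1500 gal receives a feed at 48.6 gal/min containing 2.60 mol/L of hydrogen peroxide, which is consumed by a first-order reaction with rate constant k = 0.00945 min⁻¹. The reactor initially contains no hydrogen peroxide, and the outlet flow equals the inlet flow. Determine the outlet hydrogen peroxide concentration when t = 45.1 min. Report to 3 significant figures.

Accumulation = in − out − consumed: V dC/dt = Q C_in − Q C − k V C.
dC/dt = (Q/V) C_in − (Q/V + k) C; effective rate a = Q/V + k = 0.032400 + 0.00945 = 0.041850 min⁻¹.
C_ss = Q C_in/(Q + kV) = 2.0129 mol/L; C(t) = C_ss + (C₀ − C_ss) e^(−a t).
C(45.1) = 2.0129 + (-2.0129)·e^(−0.041850·45.1) = 2.0129 + (-2.0129)·0.15146 = 1.7080 mol/L.

1.71 mol/L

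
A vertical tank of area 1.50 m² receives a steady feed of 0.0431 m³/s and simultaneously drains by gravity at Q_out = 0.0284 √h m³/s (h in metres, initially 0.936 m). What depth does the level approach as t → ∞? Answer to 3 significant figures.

2.30 m

A dh/dt = Q_in − 0.0284 √h. Steady state requires inflow = outflow:
Q_in = 0.0284 √h_ss ⇒ √h_ss = 0.0431/0.0284 = 1.5176.
h_ss = 1.5176² = 2.3031 m. (Since h₀ = 0.936 m < h_ss, the level will rise toward this value.)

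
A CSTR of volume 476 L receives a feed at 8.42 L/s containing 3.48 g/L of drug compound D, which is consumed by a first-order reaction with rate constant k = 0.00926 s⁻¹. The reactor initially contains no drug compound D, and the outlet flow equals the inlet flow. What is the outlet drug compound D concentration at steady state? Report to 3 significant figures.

V dC/dt = Q(C_in − C) − k V C.
Steady state (dC/dt = 0): C_ss = Q C_in/(Q + kV) = C_in/(1 + kV/Q).
C_ss = 8.42·3.48/(8.42 + 0.00926·476) = 29.302/12.828 = 2.2842 g/L.

2.28 g/L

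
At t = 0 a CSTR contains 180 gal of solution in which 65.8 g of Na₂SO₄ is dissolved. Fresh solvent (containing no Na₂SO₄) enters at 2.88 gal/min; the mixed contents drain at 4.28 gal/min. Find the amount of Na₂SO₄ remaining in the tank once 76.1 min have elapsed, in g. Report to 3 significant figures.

4.25 g

Let m(t) be the amount of Na₂SO₄. Volume: V(t) = V₀ + (Q_in − Q_out) t = 180 − 1.4000 t; V(76.1) = 73.460 gal.
Species balance (pure solvent in): dm/dt = −Q_out · m/V(t).
Separate: dm/m = −Q_out dt/V(t) ⇒ ln(m/m₀) = −(Q_out/(Q_in−Q_out)) ln(V/V₀).
m = m₀ (V₀/V)^(Q_out/(Q_in−Q_out)) = 65.8 × (180/73.460)^(-3.0571) = 4.2493 g.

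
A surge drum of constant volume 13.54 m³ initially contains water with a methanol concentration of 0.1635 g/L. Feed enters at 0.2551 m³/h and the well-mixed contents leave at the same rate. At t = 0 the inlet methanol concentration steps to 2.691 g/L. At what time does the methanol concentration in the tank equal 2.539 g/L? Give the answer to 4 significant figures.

Species balance: V dC/dt = Q(C_in − C) ⇒ τ = V/Q = 53.0772 h.
C(t) = C_in + (C₀ − C_in) e^(−t/τ). Set C = 2.539 and solve for t:
e^(−t/τ) = (C − C_in)/(C₀ − C_in) = (2.539 − 2.691)/(0.1635 − 2.691) = 0.0601385
t = −τ ln(…) = 53.0772 × 2.81111 = 149.206 h.

149.2 h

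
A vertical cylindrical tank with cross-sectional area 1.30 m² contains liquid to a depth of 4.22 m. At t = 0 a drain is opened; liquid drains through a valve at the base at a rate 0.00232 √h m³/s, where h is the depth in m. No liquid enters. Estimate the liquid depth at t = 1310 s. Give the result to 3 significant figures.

0.784 m

Accumulation of liquid (constant cross-section A): A dh/dt = −0.00232 √h.
∫ h^(−1/2) dh = −(0.00232/A) ∫ dt, giving 2√h = 2√h₀ − (0.00232/A) t.
√h = √4.22 − 0.00232·1310/(2·1.30) = 2.0543 − 1.1689 = 0.88534.
h = 0.88534² = 0.78383 m.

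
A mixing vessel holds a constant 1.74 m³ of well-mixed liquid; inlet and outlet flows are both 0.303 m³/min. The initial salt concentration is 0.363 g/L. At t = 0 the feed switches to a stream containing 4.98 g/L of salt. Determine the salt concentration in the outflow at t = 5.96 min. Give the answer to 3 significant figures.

3.34 g/L

Transient balance on the dissolved component: V dC/dt = Q(C_in − C).
Rewrite as dC/dt + C/τ = C_in/τ, τ = V/Q = 5.7426 min.
Integrating: C(t) = C_in + (C₀ − C_in) e^(−t/τ).
C(5.96) = 4.98 + (0.363 − 4.98)·e^(−5.96/5.7426) = 4.98 + (-4.6170)·0.35421 = 3.3446 g/L.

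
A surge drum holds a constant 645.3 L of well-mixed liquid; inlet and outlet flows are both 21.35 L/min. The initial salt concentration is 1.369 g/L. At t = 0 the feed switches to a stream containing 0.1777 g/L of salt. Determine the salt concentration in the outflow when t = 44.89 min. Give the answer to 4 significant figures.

0.4475 g/L

Species balance on the tank: V dC/dt = Q(C_in − C).
Rewrite as dC/dt + C/τ = C_in/τ, τ = V/Q = 30.2248 min.
Solution: C(t) = C_in + (C₀ − C_in) e^(−t/τ).
C(44.89) = 0.1777 + (1.369 − 0.1777)·e^(−44.89/30.2248) = 0.1777 + (1.19130)·0.226456 = 0.447477 g/L.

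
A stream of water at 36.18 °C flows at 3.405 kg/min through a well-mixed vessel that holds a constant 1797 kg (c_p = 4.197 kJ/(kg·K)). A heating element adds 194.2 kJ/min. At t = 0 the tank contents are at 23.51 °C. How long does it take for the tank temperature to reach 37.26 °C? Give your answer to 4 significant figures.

391.4 min

M c_p dT/dt = ṁ c_p (T_in − T) + Q̇.
τ = M/ṁ = 527.753 min; T_ss = T_in + Q̇/(ṁ c_p) = 49.7692 °C.
T(t) = T_ss + (T₀ − T_ss) e^(−t/τ). Set T = 37.26:
e^(−t/τ) = (37.26 − 49.7692)/(23.51 − 49.7692) = 0.476374
t = −527.753 · ln(0.476374) = 391.357 min.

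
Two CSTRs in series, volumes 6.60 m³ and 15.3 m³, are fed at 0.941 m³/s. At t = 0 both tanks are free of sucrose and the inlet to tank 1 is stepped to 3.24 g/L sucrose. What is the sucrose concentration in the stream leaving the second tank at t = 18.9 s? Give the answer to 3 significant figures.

1.62 g/L

Time constants: τᵢ = Vᵢ/Q for each well-mixed tank.
τ₁ = 6.60/0.941 = 7.0138 s; τ₂ = 15.3/0.941 = 16.259 s.
Solving the cascade with C₁(0)=C₂(0)=0 gives C₂(t) = C_in[1 − (τ₁ e^(−t/τ₁) − τ₂ e^(−t/τ₂))/(τ₁ − τ₂)].
At t = 18.9: e^(−t/τ₁) = 0.067564, e^(−t/τ₂) = 0.31273.
C₂ = 3.24·[1 − (7.0138·0.067564 − 16.259·0.31273)/(-9.2455)] = 3.24·0.50128 = 1.6241 g/L.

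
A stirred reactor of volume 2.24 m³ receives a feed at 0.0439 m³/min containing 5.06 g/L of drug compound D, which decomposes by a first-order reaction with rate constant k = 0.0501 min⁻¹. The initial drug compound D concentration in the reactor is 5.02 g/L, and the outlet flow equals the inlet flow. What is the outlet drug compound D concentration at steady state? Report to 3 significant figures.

V dC/dt = Q(C_in − C) − k V C.
Steady state (dC/dt = 0): C_ss = Q C_in/(Q + kV) = C_in/(1 + kV/Q).
C_ss = 0.0439·5.06/(0.0439 + 0.0501·2.24) = 0.22213/0.15612 = 1.4228 g/L.

1.42 g/L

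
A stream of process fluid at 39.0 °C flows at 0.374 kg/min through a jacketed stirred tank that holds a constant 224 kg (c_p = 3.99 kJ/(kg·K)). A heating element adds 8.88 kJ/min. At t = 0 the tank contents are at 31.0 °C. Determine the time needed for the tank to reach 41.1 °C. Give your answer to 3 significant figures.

Unsteady energy balance on the tank contents: M c_p dT/dt = ṁ c_p (T_in − T) + 8.88.
τ = M/ṁ = 598.93 min; T_ss = T_in + Q̇/(ṁ c_p) = 44.951 °C.
T(t) = T_ss + (T₀ − T_ss) e^(−t/τ). Set T = 41.1:
e^(−t/τ) = (41.1 − 44.951)/(31.0 − 44.951) = 0.27602
t = −598.93 · ln(0.27602) = 770.99 min.

771 min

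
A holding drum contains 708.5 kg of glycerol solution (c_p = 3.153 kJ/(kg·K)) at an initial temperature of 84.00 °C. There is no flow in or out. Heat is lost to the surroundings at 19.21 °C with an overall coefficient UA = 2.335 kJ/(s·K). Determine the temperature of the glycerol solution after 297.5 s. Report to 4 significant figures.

66.68 °C

M c_p dT/dt = −UA(T − T_amb).
dT/dt = (T_ss − T)/τ with T_ss = T_amb = 19.2100 °C, τ = M c_p/UA = 708.5·3.153/2.335 = 956.703 s.
Solution: T(t) = T_ss + (T₀ − T_ss) e^(−t/τ).
T(297.5) = 19.2100 + (64.7900)·0.732740 = 66.6842 °C.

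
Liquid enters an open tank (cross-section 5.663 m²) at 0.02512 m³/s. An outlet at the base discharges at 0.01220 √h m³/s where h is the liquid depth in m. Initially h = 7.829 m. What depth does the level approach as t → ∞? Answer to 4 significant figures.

Level balance: A dh/dt = 0.02512 − 0.01220 √h. Setting dh/dt = 0:
Q_in = 0.01220 √h_ss ⇒ √h_ss = 0.02512/0.01220 = 2.05902.
h_ss = 2.05902² = 4.23955 m. (Since h₀ = 7.829 m > h_ss, the level will fall toward this value.)

4.240 m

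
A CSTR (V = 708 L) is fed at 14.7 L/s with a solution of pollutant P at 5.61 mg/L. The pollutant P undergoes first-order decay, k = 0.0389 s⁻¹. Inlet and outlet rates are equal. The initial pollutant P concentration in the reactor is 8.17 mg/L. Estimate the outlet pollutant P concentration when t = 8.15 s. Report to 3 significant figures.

5.78 mg/L

Accumulation = in − out − consumed: V dC/dt = Q C_in − Q C − k V C.
dC/dt = (Q/V) C_in − (Q/V + k) C; effective rate a = Q/V + k = 0.020763 + 0.0389 = 0.059663 s⁻¹.
C_ss = Q C_in/(Q + kV) = 1.9523 mg/L; C(t) = C_ss + (C₀ − C_ss) e^(−a t).
C(8.15) = 1.9523 + (6.2177)·e^(−0.059663·8.15) = 1.9523 + (6.2177)·0.61493 = 5.7757 mg/L.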